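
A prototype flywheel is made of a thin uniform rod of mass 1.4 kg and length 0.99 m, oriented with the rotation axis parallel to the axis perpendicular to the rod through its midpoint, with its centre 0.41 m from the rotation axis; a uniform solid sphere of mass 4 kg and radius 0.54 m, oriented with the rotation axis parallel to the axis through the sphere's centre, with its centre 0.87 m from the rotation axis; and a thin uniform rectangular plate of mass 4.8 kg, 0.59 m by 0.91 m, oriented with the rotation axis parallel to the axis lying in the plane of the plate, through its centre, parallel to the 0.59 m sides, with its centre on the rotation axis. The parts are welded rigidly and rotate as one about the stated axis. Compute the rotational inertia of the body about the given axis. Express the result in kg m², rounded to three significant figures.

Thin rod: I_cm = (1/12)ML² = (1/12)(1.4)(0.99)² = 0.11434 kg m²; centre at d = 0.41 m, so the parallel axis theorem gives I = 0.11434 + (1.4)(0.41)² = 0.34968 kg m².
Solid sphere: I_cm = (2/5)MR² = (2/5)(4)(0.54)² = 0.46656 kg m²; centre at d = 0.87 m, so the parallel axis theorem gives I = 0.46656 + (4)(0.87)² = 3.4942 kg m².
Rectangular plate: I_cm = (1/12)Mb² = (1/12)(4.8)(0.91)² = 0.33124 kg m²; axis through the centre, so I = 0.33124 kg m².
Total I = 0.34968 + 3.4942 + 0.33124 = 4.1751 kg m².

4.18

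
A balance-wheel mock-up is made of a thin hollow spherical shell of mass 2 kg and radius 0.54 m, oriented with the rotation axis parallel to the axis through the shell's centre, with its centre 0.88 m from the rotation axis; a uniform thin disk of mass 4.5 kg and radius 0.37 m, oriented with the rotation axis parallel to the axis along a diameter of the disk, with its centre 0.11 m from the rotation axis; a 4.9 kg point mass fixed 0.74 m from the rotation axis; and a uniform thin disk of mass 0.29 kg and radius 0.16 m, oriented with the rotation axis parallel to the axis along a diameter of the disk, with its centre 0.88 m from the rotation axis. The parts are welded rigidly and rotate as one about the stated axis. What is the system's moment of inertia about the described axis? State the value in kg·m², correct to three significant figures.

5.06

Spherical shell: I_cm = (2/3)MR² = (2/3)(2)(0.54)² = 0.3888 kg·m²; centre at d = 0.88 m, so I = I_cm + Md² gives I = 0.3888 + (2)(0.88)² = 1.9376 kg·m².
Thin disk: I_cm = (1/4)MR² = (1/4)(4.5)(0.37)² = 0.15401 kg·m²; centre at d = 0.11 m, so I = I_cm + Md² gives I = 0.15401 + (4.5)(0.11)² = 0.20846 kg·m².
Point mass: I_cm = 0; centre at d = 0.74 m, so I = I_cm + Md² gives I = 0 + (4.9)(0.74)² = 2.6832 kg·m².
Thin disk: I_cm = (1/4)MR² = (1/4)(0.29)(0.16)² = 0.001856 kg·m²; centre at d = 0.88 m, so I = I_cm + Md² gives I = 0.001856 + (0.29)(0.88)² = 0.22643 kg·m².
Total I = 1.9376 + 0.20846 + 2.6832 + 0.22643 = 5.0557 kg·m².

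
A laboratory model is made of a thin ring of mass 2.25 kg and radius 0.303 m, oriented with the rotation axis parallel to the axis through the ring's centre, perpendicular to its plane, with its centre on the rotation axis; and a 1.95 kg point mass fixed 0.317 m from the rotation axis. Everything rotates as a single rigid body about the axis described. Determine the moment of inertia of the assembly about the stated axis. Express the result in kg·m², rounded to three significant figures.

0.403

Thin ring: I_cm = MR² = (2.25)(0.303)² = 0.20657 kg·m²; axis through the centre, so I = 0.20657 kg·m².
Point mass: I_cm = 0; centre at d = 0.317 m, so I = I_cm + Md² gives I = 0 + (1.95)(0.317)² = 0.19595 kg·m².
Total I = 0.20657 + 0.19595 = 0.40252 kg·m².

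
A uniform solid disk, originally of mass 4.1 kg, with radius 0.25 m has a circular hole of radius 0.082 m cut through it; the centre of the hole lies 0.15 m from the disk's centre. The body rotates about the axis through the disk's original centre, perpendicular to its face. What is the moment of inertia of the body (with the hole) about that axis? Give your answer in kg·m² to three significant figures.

Unpierced body about its centre: I₀ = (1/2)MR² = (1/2)(4.1)(0.25)² = 0.12812 kg·m².
The removed disk has mass m = M·(r/R)² = (4.1)(0.082/0.25)² = 0.44109 kg (same uniform areal density).
Its moment of inertia about the rotation axis (parallel-axis theorem): I_hole = (1/2)mr² + md² = (1/2)(0.44109)(0.082)² + (0.44109)(0.15)² = 0.011408 kg·m².
Treating the hole as negative mass, I = I₀ − I_hole = 0.12812 − 0.011408 = 0.11672 kg·m².

0.117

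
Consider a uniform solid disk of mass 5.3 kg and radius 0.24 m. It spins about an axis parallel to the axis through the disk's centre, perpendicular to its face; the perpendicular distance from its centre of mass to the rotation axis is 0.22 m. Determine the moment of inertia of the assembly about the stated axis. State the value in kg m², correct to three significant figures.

I_cm = (1/2)MR² = (1/2)(5.3)(0.24)² = 0.15264 kg m²; centre at d = 0.22 m, so I = I_cm + Md² gives I = 0.15264 + (5.3)(0.22)² = 0.40916 kg m².

0.409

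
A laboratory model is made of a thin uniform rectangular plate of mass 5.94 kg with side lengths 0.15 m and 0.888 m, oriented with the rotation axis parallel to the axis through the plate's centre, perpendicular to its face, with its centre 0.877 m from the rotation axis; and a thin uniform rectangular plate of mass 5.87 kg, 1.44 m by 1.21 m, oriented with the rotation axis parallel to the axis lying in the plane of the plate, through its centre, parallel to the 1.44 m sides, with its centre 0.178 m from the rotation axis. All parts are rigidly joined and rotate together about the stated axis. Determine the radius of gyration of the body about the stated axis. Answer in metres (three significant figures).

Rectangular plate: I_cm = (1/12)M(a²+b²) = (1/12)(5.94)[(0.15)² + (0.888)²] = 0.40147 kg·m²; centre at d = 0.877 m, so the parallel axis theorem gives I = 0.40147 + (5.94)(0.877)² = 4.9701 kg·m².
Rectangular plate: I_cm = (1/12)Mb² = (1/12)(5.87)(1.21)² = 0.71619 kg·m²; centre at d = 0.178 m, so the parallel axis theorem gives I = 0.71619 + (5.87)(0.178)² = 0.90217 kg·m².
Total I = 5.8723 kg·m²; total mass M = 11.81 kg.
k = √(I/M) = √(5.8723/11.81) = 0.70514 m.

0.705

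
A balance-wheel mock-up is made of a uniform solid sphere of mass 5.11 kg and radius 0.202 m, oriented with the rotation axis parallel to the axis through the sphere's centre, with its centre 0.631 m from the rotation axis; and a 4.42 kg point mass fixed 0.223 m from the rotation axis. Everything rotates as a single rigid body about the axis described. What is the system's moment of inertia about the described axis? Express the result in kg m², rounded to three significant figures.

Solid sphere: I_cm = (2/5)MR² = (2/5)(5.11)(0.202)² = 0.083403 kg m²; centre at d = 0.631 m, so the parallel axis theorem gives I = 0.083403 + (5.11)(0.631)² = 2.118 kg m².
Point mass: I_cm = 0; centre at d = 0.223 m, so the parallel axis theorem gives I = 0 + (4.42)(0.223)² = 0.2198 kg m².
Total I = 2.118 + 0.2198 = 2.3378 kg m².

2.34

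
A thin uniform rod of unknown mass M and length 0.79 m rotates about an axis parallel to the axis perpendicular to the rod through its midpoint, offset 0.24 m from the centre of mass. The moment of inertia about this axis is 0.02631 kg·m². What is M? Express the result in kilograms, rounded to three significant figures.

0.240

I = I_cm + Md² = (1/12)ML² + Md² = M·[0.0833333·(0.79)² + (0.24)²] = M·0.10961.
So M = 0.02631 / 0.10961 = 0.24004 kg.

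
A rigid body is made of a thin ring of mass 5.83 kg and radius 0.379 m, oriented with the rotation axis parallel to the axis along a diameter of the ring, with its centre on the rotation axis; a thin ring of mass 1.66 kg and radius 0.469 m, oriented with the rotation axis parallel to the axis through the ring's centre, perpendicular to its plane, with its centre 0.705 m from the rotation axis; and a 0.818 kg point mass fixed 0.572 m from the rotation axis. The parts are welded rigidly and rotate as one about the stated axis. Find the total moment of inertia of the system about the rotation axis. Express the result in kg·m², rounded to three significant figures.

Thin ring: I_cm = (1/2)MR² = (1/2)(5.83)(0.379)² = 0.41871 kg·m²; axis through the centre, so I = 0.41871 kg·m².
Thin ring: I_cm = MR² = (1.66)(0.469)² = 0.36514 kg·m²; centre at d = 0.705 m, so the parallel axis theorem gives I = 0.36514 + (1.66)(0.705)² = 1.1902 kg·m².
Point mass: I_cm = 0; centre at d = 0.572 m, so the parallel axis theorem gives I = 0 + (0.818)(0.572)² = 0.26764 kg·m².
Total I = 0.41871 + 1.1902 + 0.26764 = 1.8765 kg·m².

1.88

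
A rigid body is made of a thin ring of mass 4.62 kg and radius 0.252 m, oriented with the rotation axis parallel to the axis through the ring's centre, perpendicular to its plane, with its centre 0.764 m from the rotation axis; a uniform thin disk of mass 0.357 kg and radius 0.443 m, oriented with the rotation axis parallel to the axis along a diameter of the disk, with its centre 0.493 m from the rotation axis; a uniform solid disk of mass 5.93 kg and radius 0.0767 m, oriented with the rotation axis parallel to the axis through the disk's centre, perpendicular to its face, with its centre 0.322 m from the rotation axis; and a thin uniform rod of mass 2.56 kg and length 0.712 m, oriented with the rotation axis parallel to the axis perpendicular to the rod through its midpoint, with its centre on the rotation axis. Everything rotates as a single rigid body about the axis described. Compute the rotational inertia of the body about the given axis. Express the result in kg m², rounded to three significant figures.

Thin ring: I_cm = MR² = (4.62)(0.252)² = 0.29339 kg m²; centre at d = 0.764 m, so the parallel axis theorem gives I = 0.29339 + (4.62)(0.764)² = 2.9901 kg m².
Thin disk: I_cm = (1/4)MR² = (1/4)(0.357)(0.443)² = 0.017515 kg m²; centre at d = 0.493 m, so the parallel axis theorem gives I = 0.017515 + (0.357)(0.493)² = 0.10428 kg m².
Solid disk: I_cm = (1/2)MR² = (1/2)(5.93)(0.0767)² = 0.017443 kg m²; centre at d = 0.322 m, so the parallel axis theorem gives I = 0.017443 + (5.93)(0.322)² = 0.63229 kg m².
Thin rod: I_cm = (1/12)ML² = (1/12)(2.56)(0.712)² = 0.10815 kg m²; axis through the centre, so I = 0.10815 kg m².
Total I = 2.9901 + 0.10428 + 0.63229 + 0.10815 = 3.8348 kg m².

3.83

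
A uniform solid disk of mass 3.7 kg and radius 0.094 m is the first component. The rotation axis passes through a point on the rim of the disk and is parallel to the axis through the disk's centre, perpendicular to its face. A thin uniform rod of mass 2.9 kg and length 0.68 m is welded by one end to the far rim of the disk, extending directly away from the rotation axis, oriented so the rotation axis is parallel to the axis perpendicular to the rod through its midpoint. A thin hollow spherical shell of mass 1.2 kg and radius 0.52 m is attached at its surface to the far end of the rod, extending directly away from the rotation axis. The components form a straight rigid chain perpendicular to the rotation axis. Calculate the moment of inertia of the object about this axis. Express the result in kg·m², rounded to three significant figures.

3.50

Solid disk: I_cm = (1/2)MR² = (1/2)(3.7)(0.094)² = 0.016347 kg·m²; centre at d = 0.094 m, so the parallel axis theorem gives I = 0.016347 + (3.7)(0.094)² = 0.04904 kg·m².
Thin rod: I_cm = (1/12)ML² = (1/12)(2.9)(0.68)² = 0.11175 kg·m²; centre at d = 0.094 + 0.094 + 0.34 = 0.528 m, so the parallel axis theorem gives I = 0.11175 + (2.9)(0.528)² = 0.92022 kg·m².
Spherical shell: I_cm = (2/3)MR² = (2/3)(1.2)(0.52)² = 0.21632 kg·m²; centre at d = 0.094 + 0.094 + 0.34 + 0.34 + 0.52 = 1.388 m, so the parallel axis theorem gives I = 0.21632 + (1.2)(1.388)² = 2.5282 kg·m².
Total I = 0.04904 + 0.92022 + 2.5282 = 3.4974 kg·m².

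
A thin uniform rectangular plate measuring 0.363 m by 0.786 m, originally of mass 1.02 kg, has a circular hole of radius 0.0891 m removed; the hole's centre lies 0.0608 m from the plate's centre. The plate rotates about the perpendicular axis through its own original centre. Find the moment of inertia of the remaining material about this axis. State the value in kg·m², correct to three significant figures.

0.0630

Unpierced body about its centre: I₀ = (1/12)M(a²+b²) = (1/12)(1.02)[(0.363)² + (0.786)²] = 0.063713 kg·m².
The removed disk has mass m = M·πr²/(ab) = (1.02)·π(0.0891)²/(0.363·0.786) = 0.089161 kg (same uniform areal density).
Its moment of inertia about the rotation axis (parallel-axis theorem): I_hole = (1/2)mr² + md² = (1/2)(0.089161)(0.0891)² + (0.089161)(0.0608)² = 0.00068351 kg·m².
Treating the hole as negative mass, I = I₀ − I_hole = 0.063713 − 0.00068351 = 0.06303 kg·m².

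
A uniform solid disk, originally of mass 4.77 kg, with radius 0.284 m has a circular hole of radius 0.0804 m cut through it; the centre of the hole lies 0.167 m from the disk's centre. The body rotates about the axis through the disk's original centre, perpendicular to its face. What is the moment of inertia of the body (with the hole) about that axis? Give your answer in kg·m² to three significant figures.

Unpierced body about its centre: I₀ = (1/2)MR² = (1/2)(4.77)(0.284)² = 0.19236 kg·m².
The removed disk has mass m = M·(r/R)² = (4.77)(0.0804/0.284)² = 0.38229 kg (same uniform areal density).
Its moment of inertia about the rotation axis (parallel-axis theorem): I_hole = (1/2)mr² + md² = (1/2)(0.38229)(0.0804)² + (0.38229)(0.167)² = 0.011897 kg·m².
Treating the hole as negative mass, I = I₀ − I_hole = 0.19236 − 0.011897 = 0.18047 kg·m².

0.180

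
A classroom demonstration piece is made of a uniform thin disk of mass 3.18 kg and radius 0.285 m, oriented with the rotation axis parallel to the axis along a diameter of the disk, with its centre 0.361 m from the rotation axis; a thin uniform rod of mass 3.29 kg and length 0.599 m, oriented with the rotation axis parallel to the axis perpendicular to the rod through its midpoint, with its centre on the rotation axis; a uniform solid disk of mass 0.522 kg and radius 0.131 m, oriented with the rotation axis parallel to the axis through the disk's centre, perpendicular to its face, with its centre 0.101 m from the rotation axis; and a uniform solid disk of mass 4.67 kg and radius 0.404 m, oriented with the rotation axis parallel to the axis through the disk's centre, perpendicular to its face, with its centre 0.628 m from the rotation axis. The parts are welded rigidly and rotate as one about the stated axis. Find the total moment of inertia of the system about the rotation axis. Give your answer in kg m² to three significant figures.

2.81

Thin disk: I_cm = (1/4)MR² = (1/4)(3.18)(0.285)² = 0.064574 kg m²; centre at d = 0.361 m, so I = I_cm + Md² gives I = 0.064574 + (3.18)(0.361)² = 0.47899 kg m².
Thin rod: I_cm = (1/12)ML² = (1/12)(3.29)(0.599)² = 0.098371 kg m²; axis through the centre, so I = 0.098371 kg m².
Solid disk: I_cm = (1/2)MR² = (1/2)(0.522)(0.131)² = 0.004479 kg m²; centre at d = 0.101 m, so I = I_cm + Md² gives I = 0.004479 + (0.522)(0.101)² = 0.0098039 kg m².
Solid disk: I_cm = (1/2)MR² = (1/2)(4.67)(0.404)² = 0.38111 kg m²; centre at d = 0.628 m, so I = I_cm + Md² gives I = 0.38111 + (4.67)(0.628)² = 2.2229 kg m².
Total I = 0.47899 + 0.098371 + 0.0098039 + 2.2229 = 2.8101 kg m².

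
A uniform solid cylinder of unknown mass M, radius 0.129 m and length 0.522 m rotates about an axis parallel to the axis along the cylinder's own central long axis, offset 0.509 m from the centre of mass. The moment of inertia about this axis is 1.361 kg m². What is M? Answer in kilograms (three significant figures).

I = I_cm + Md² = (1/2)MR² + Md² = M·[0.5·(0.129)² + (0.509)²] = M·0.2674.
So M = 1.361 / 0.2674 = 5.0897 kg.

5.09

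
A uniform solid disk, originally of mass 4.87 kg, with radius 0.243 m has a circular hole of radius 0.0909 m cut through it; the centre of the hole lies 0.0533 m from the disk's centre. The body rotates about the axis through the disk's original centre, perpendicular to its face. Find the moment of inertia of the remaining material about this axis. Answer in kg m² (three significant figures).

0.139

Unpierced body about its centre: I₀ = (1/2)MR² = (1/2)(4.87)(0.243)² = 0.14378 kg m².
The removed disk has mass m = M·(r/R)² = (4.87)(0.0909/0.243)² = 0.68147 kg (same uniform areal density).
Its moment of inertia about the rotation axis (parallel-axis theorem): I_hole = (1/2)mr² + md² = (1/2)(0.68147)(0.0909)² + (0.68147)(0.0533)² = 0.0047514 kg m².
Treating the hole as negative mass, I = I₀ − I_hole = 0.14378 − 0.0047514 = 0.13903 kg m².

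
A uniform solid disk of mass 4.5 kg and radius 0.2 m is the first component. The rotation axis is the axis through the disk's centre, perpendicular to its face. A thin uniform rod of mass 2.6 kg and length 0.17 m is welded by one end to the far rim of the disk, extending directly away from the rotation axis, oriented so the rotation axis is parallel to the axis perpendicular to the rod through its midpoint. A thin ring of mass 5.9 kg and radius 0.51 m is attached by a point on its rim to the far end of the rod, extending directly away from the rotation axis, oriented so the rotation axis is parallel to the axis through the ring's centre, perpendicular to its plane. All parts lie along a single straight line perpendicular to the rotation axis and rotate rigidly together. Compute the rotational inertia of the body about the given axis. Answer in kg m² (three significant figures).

Solid disk: I_cm = (1/2)MR² = (1/2)(4.5)(0.2)² = 0.09 kg m²; axis through the centre, so I = 0.09 kg m².
Thin rod: I_cm = (1/12)ML² = (1/12)(2.6)(0.17)² = 0.0062617 kg m²; centre at d = 0.2 + 0.085 = 0.285 m, so the parallel axis theorem gives I = 0.0062617 + (2.6)(0.285)² = 0.21745 kg m².
Thin ring: I_cm = MR² = (5.9)(0.51)² = 1.5346 kg m²; centre at d = 0.2 + 0.085 + 0.085 + 0.51 = 0.88 m, so the parallel axis theorem gives I = 1.5346 + (5.9)(0.88)² = 6.1036 kg m².
Total I = 0.09 + 0.21745 + 6.1036 = 6.411 kg m².

6.41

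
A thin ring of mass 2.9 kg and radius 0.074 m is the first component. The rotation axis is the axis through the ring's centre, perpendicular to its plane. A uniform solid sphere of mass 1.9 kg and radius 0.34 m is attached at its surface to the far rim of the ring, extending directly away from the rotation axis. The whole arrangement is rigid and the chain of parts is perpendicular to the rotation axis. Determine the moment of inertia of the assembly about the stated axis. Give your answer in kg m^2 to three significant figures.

0.429

Thin ring: I_cm = MR² = (2.9)(0.074)² = 0.01588 kg m^2; axis through the centre, so I = 0.01588 kg m^2.
Solid sphere: I_cm = (2/5)MR² = (2/5)(1.9)(0.34)² = 0.087856 kg m^2; centre at d = 0.074 + 0.34 = 0.414 m, so I = I_cm + Md² gives I = 0.087856 + (1.9)(0.414)² = 0.41351 kg m^2.
Total I = 0.01588 + 0.41351 = 0.42939 kg m^2.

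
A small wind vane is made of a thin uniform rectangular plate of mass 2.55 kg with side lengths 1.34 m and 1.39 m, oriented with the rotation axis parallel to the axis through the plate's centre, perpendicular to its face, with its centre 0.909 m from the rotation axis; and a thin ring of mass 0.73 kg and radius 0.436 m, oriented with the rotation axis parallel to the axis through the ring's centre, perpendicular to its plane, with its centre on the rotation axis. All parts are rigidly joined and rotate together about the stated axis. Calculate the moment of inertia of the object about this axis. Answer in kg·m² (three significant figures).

Rectangular plate: I_cm = (1/12)M(a²+b²) = (1/12)(2.55)[(1.34)² + (1.39)²] = 0.79214 kg·m²; centre at d = 0.909 m, so I = I_cm + Md² gives I = 0.79214 + (2.55)(0.909)² = 2.8992 kg·m².
Thin ring: I_cm = MR² = (0.73)(0.436)² = 0.13877 kg·m²; axis through the centre, so I = 0.13877 kg·m².
Total I = 2.8992 + 0.13877 = 3.0379 kg·m².

3.04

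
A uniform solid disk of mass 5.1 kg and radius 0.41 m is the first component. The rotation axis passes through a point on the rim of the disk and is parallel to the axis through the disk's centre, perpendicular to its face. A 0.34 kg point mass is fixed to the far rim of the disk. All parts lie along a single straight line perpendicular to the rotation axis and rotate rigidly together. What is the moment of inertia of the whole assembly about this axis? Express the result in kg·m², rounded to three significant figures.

Solid disk: I_cm = (1/2)MR² = (1/2)(5.1)(0.41)² = 0.42865 kg·m²; centre at d = 0.41 m, so the parallel axis theorem gives I = 0.42865 + (5.1)(0.41)² = 1.286 kg·m².
Point mass: I_cm = 0; centre at d = 0.41 + 0.41 = 0.82 m, so the parallel axis theorem gives I = 0 + (0.34)(0.82)² = 0.22862 kg·m².
Total I = 1.286 + 0.22862 = 1.5146 kg·m².

1.51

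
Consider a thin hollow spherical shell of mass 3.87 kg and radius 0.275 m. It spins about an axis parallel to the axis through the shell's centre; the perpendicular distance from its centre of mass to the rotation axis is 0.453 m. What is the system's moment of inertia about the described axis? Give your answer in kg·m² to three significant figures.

0.989

I_cm = (2/3)MR² = (2/3)(3.87)(0.275)² = 0.19511 kg·m²; centre at d = 0.453 m, so I = I_cm + Md² gives I = 0.19511 + (3.87)(0.453)² = 0.98927 kg·m².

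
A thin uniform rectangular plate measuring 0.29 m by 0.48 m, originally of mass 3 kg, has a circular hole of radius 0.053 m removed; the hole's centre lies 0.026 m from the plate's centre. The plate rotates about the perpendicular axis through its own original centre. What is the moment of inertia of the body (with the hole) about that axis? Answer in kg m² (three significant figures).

0.0782

Unpierced body about its centre: I₀ = (1/12)M(a²+b²) = (1/12)(3)[(0.29)² + (0.48)²] = 0.078625 kg m².
The removed disk has mass m = M·πr²/(ab) = (3)·π(0.053)²/(0.29·0.48) = 0.19019 kg (same uniform areal density).
Its moment of inertia about the rotation axis (parallel-axis theorem): I_hole = (1/2)mr² + md² = (1/2)(0.19019)(0.053)² + (0.19019)(0.026)² = 0.00039569 kg m².
Treating the hole as negative mass, I = I₀ − I_hole = 0.078625 − 0.00039569 = 0.078229 kg m².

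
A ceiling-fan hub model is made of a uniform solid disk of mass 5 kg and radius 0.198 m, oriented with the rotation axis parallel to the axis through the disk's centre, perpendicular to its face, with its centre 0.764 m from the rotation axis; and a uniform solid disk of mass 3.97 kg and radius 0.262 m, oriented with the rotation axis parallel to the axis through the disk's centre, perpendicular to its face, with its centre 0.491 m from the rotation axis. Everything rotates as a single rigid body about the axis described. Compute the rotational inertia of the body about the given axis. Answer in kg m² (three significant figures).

Solid disk: I_cm = (1/2)MR² = (1/2)(5)(0.198)² = 0.09801 kg m²; centre at d = 0.764 m, so the parallel axis theorem gives I = 0.09801 + (5)(0.764)² = 3.0165 kg m².
Solid disk: I_cm = (1/2)MR² = (1/2)(3.97)(0.262)² = 0.13626 kg m²; centre at d = 0.491 m, so the parallel axis theorem gives I = 0.13626 + (3.97)(0.491)² = 1.0933 kg m².
Total I = 3.0165 + 1.0933 = 4.1098 kg m².

4.11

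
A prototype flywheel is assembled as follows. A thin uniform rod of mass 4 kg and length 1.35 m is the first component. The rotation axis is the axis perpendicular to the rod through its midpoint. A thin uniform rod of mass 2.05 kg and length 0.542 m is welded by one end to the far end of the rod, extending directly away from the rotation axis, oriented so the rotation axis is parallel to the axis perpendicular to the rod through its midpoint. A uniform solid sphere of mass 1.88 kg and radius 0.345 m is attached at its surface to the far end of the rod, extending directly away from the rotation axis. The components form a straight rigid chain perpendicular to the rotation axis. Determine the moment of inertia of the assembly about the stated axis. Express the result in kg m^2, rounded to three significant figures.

Thin rod: I_cm = (1/12)ML² = (1/12)(4)(1.35)² = 0.6075 kg m^2; axis through the centre, so I = 0.6075 kg m^2.
Thin rod: I_cm = (1/12)ML² = (1/12)(2.05)(0.542)² = 0.050185 kg m^2; centre at d = 0.675 + 0.271 = 0.946 m, so I = I_cm + Md² gives I = 0.050185 + (2.05)(0.946)² = 1.8848 kg m^2.
Solid sphere: I_cm = (2/5)MR² = (2/5)(1.88)(0.345)² = 0.089507 kg m^2; centre at d = 0.675 + 0.271 + 0.271 + 0.345 = 1.562 m, so I = I_cm + Md² gives I = 0.089507 + (1.88)(1.562)² = 4.6764 kg m^2.
Total I = 0.6075 + 1.8848 + 4.6764 = 7.1687 kg m^2.

7.17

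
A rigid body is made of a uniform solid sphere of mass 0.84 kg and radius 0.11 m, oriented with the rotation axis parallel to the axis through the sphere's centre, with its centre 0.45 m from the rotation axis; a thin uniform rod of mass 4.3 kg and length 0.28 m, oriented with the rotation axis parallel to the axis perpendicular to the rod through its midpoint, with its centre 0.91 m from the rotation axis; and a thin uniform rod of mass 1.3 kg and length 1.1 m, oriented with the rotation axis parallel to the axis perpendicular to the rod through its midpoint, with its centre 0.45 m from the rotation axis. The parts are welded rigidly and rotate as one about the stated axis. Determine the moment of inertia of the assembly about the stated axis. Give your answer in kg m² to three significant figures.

4.16

Solid sphere: I_cm = (2/5)MR² = (2/5)(0.84)(0.11)² = 0.0040656 kg m²; centre at d = 0.45 m, so I = I_cm + Md² gives I = 0.0040656 + (0.84)(0.45)² = 0.17417 kg m².
Thin rod: I_cm = (1/12)ML² = (1/12)(4.3)(0.28)² = 0.028093 kg m²; centre at d = 0.91 m, so I = I_cm + Md² gives I = 0.028093 + (4.3)(0.91)² = 3.5889 kg m².
Thin rod: I_cm = (1/12)ML² = (1/12)(1.3)(1.1)² = 0.13108 kg m²; centre at d = 0.45 m, so I = I_cm + Md² gives I = 0.13108 + (1.3)(0.45)² = 0.39433 kg m².
Total I = 0.17417 + 3.5889 + 0.39433 = 4.1574 kg m².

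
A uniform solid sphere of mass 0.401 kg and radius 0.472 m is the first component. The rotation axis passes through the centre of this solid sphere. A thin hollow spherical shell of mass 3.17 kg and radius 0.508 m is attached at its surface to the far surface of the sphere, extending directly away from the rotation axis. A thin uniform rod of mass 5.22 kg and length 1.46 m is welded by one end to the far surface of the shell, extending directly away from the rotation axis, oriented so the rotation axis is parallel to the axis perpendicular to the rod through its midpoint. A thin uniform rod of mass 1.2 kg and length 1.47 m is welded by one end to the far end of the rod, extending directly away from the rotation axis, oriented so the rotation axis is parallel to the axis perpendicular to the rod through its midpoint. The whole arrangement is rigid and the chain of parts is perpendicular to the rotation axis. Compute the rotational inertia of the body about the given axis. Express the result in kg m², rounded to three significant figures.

46.7

Solid sphere: I_cm = (2/5)MR² = (2/5)(0.401)(0.472)² = 0.035735 kg m²; axis through the centre, so I = 0.035735 kg m².
Spherical shell: I_cm = (2/3)MR² = (2/3)(3.17)(0.508)² = 0.54538 kg m²; centre at d = 0.472 + 0.508 = 0.98 m, so I = I_cm + Md² gives I = 0.54538 + (3.17)(0.98)² = 3.5898 kg m².
Thin rod: I_cm = (1/12)ML² = (1/12)(5.22)(1.46)² = 0.92725 kg m²; centre at d = 0.472 + 0.508 + 0.508 + 0.73 = 2.218 m, so I = I_cm + Md² gives I = 0.92725 + (5.22)(2.218)² = 26.607 kg m².
Thin rod: I_cm = (1/12)ML² = (1/12)(1.2)(1.47)² = 0.21609 kg m²; centre at d = 0.472 + 0.508 + 0.508 + 0.73 + 0.73 + 0.735 = 3.683 m, so I = I_cm + Md² gives I = 0.21609 + (1.2)(3.683)² = 16.493 kg m².
Total I = 0.035735 + 3.5898 + 26.607 + 16.493 = 46.726 kg m².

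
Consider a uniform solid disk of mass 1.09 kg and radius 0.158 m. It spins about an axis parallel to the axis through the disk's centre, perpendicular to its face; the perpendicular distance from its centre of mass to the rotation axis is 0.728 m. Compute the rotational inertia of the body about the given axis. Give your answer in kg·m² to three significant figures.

0.591

I_cm = (1/2)MR² = (1/2)(1.09)(0.158)² = 0.013605 kg·m²; centre at d = 0.728 m, so I = I_cm + Md² gives I = 0.013605 + (1.09)(0.728)² = 0.59129 kg·m².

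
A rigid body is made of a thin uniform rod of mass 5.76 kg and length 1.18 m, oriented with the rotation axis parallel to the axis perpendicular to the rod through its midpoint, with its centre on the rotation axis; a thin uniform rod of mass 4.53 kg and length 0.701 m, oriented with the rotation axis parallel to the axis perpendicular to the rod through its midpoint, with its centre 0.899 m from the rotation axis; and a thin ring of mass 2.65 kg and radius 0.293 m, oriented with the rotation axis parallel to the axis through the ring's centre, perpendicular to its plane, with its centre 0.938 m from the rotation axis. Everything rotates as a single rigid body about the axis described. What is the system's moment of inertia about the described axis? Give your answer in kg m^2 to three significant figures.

Thin rod: I_cm = (1/12)ML² = (1/12)(5.76)(1.18)² = 0.66835 kg m^2; axis through the centre, so I = 0.66835 kg m^2.
Thin rod: I_cm = (1/12)ML² = (1/12)(4.53)(0.701)² = 0.1855 kg m^2; centre at d = 0.899 m, so I = I_cm + Md² gives I = 0.1855 + (4.53)(0.899)² = 3.8467 kg m^2.
Thin ring: I_cm = MR² = (2.65)(0.293)² = 0.2275 kg m^2; centre at d = 0.938 m, so I = I_cm + Md² gives I = 0.2275 + (2.65)(0.938)² = 2.5591 kg m^2.
Total I = 0.66835 + 3.8467 + 2.5591 = 7.0741 kg m^2.

7.07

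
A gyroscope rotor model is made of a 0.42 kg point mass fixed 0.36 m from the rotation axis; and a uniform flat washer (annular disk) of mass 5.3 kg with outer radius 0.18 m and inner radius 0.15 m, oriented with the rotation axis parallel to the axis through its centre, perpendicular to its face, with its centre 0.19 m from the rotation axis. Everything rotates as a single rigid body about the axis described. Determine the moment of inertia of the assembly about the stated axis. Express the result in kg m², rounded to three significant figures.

0.391

Point mass: I_cm = 0; centre at d = 0.36 m, so the parallel axis theorem gives I = 0 + (0.42)(0.36)² = 0.054432 kg m².
Annular disk: I_cm = (1/2)M(R²+r²) = (1/2)(5.3)[(0.18)² + (0.15)²] = 0.14548 kg m²; centre at d = 0.19 m, so the parallel axis theorem gives I = 0.14548 + (5.3)(0.19)² = 0.33681 kg m².
Total I = 0.054432 + 0.33681 = 0.39125 kg m².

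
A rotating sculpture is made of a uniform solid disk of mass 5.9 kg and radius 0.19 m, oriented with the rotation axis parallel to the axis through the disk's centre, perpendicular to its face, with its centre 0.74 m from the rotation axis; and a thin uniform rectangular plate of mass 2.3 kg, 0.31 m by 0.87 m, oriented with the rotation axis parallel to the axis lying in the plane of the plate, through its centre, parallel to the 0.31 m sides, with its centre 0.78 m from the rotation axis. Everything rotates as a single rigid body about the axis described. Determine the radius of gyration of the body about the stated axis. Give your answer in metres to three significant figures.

0.772

Solid disk: I_cm = (1/2)MR² = (1/2)(5.9)(0.19)² = 0.1065 kg m^2; centre at d = 0.74 m, so I = I_cm + Md² gives I = 0.1065 + (5.9)(0.74)² = 3.3373 kg m^2.
Rectangular plate: I_cm = (1/12)Mb² = (1/12)(2.3)(0.87)² = 0.14507 kg m^2; centre at d = 0.78 m, so I = I_cm + Md² gives I = 0.14507 + (2.3)(0.78)² = 1.5444 kg m^2.
Total I = 4.8817 kg m^2; total mass M = 8.2 kg.
k = √(I/M) = √(4.8817/8.2) = 0.77158 m.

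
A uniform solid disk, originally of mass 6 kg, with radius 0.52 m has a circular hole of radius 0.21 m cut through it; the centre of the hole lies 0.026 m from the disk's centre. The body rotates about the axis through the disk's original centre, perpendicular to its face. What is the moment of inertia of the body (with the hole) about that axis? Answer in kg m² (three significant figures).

0.789

Unpierced body about its centre: I₀ = (1/2)MR² = (1/2)(6)(0.52)² = 0.8112 kg m².
The removed disk has mass m = M·(r/R)² = (6)(0.21/0.52)² = 0.97855 kg (same uniform areal density).
Its moment of inertia about the rotation axis (parallel-axis theorem): I_hole = (1/2)mr² + md² = (1/2)(0.97855)(0.21)² + (0.97855)(0.026)² = 0.022239 kg m².
Treating the hole as negative mass, I = I₀ − I_hole = 0.8112 − 0.022239 = 0.78896 kg m².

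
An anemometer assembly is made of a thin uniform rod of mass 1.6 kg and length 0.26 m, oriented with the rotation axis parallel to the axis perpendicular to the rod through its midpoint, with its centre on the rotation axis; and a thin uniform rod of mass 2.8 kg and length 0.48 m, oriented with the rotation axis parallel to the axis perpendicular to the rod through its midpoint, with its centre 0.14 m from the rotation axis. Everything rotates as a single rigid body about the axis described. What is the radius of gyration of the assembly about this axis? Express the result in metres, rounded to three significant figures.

Thin rod: I_cm = (1/12)ML² = (1/12)(1.6)(0.26)² = 0.0090133 kg m^2; axis through the centre, so I = 0.0090133 kg m^2.
Thin rod: I_cm = (1/12)ML² = (1/12)(2.8)(0.48)² = 0.05376 kg m^2; centre at d = 0.14 m, so the parallel axis theorem gives I = 0.05376 + (2.8)(0.14)² = 0.10864 kg m^2.
Total I = 0.11765 kg m^2; total mass M = 4.4 kg.
k = √(I/M) = √(0.11765/4.4) = 0.16352 m.

0.164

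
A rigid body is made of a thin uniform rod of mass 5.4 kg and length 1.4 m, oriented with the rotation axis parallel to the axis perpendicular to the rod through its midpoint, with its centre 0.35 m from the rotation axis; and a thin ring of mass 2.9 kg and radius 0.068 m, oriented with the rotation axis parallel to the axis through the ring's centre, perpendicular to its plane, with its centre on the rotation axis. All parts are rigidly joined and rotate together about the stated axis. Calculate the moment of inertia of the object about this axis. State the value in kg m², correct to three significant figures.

Thin rod: I_cm = (1/12)ML² = (1/12)(5.4)(1.4)² = 0.882 kg m²; centre at d = 0.35 m, so I = I_cm + Md² gives I = 0.882 + (5.4)(0.35)² = 1.5435 kg m².
Thin ring: I_cm = MR² = (2.9)(0.068)² = 0.01341 kg m²; axis through the centre, so I = 0.01341 kg m².
Total I = 1.5435 + 0.01341 = 1.5569 kg m².

1.56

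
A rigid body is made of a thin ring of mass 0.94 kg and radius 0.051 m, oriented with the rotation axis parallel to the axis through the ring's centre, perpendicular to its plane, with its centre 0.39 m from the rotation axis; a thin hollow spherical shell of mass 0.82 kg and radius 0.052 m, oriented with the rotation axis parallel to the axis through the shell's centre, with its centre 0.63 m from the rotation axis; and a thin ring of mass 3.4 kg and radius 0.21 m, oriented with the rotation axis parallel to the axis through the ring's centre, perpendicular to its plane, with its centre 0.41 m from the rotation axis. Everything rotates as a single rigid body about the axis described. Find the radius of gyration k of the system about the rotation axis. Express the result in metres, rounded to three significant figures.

Thin ring: I_cm = MR² = (0.94)(0.051)² = 0.0024449 kg m^2; centre at d = 0.39 m, so I = I_cm + Md² gives I = 0.0024449 + (0.94)(0.39)² = 0.14542 kg m^2.
Spherical shell: I_cm = (2/3)MR² = (2/3)(0.82)(0.052)² = 0.0014782 kg m^2; centre at d = 0.63 m, so I = I_cm + Md² gives I = 0.0014782 + (0.82)(0.63)² = 0.32694 kg m^2.
Thin ring: I_cm = MR² = (3.4)(0.21)² = 0.14994 kg m^2; centre at d = 0.41 m, so I = I_cm + Md² gives I = 0.14994 + (3.4)(0.41)² = 0.72148 kg m^2.
Total I = 1.1938 kg m^2; total mass M = 5.16 kg.
k = √(I/M) = √(1.1938/5.16) = 0.481 m.

0.481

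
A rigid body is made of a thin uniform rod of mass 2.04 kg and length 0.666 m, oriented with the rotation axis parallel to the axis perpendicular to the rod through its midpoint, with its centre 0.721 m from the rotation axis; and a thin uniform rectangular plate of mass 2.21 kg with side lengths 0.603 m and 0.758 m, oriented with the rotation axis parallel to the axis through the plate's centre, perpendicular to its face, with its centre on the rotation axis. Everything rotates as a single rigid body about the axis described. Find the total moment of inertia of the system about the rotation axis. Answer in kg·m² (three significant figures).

Thin rod: I_cm = (1/12)ML² = (1/12)(2.04)(0.666)² = 0.075405 kg·m²; centre at d = 0.721 m, so the parallel axis theorem gives I = 0.075405 + (2.04)(0.721)² = 1.1359 kg·m².
Rectangular plate: I_cm = (1/12)M(a²+b²) = (1/12)(2.21)[(0.603)² + (0.758)²] = 0.17278 kg·m²; axis through the centre, so I = 0.17278 kg·m².
Total I = 1.1359 + 0.17278 = 1.3087 kg·m².

1.31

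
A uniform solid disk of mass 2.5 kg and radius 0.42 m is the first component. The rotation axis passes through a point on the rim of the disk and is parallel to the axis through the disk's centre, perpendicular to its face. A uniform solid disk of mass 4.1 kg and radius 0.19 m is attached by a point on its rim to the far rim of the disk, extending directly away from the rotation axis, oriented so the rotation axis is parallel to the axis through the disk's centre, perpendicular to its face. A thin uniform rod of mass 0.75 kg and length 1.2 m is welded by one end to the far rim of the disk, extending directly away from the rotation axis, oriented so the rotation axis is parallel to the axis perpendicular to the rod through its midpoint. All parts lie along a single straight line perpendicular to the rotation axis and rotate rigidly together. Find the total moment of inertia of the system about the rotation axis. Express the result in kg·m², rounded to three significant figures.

Solid disk: I_cm = (1/2)MR² = (1/2)(2.5)(0.42)² = 0.2205 kg·m²; centre at d = 0.42 m, so I = I_cm + Md² gives I = 0.2205 + (2.5)(0.42)² = 0.6615 kg·m².
Solid disk: I_cm = (1/2)MR² = (1/2)(4.1)(0.19)² = 0.074005 kg·m²; centre at d = 0.42 + 0.42 + 0.19 = 1.03 m, so I = I_cm + Md² gives I = 0.074005 + (4.1)(1.03)² = 4.4237 kg·m².
Thin rod: I_cm = (1/12)ML² = (1/12)(0.75)(1.2)² = 0.09 kg·m²; centre at d = 0.42 + 0.42 + 0.19 + 0.19 + 0.6 = 1.82 m, so I = I_cm + Md² gives I = 0.09 + (0.75)(1.82)² = 2.5743 kg·m².
Total I = 0.6615 + 4.4237 + 2.5743 = 7.6595 kg·m².

7.66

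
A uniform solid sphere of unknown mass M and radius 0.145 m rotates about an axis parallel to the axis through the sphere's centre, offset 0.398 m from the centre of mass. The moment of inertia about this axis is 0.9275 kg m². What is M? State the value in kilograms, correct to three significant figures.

I = I_cm + Md² = (2/5)MR² + Md² = M·[0.4·(0.145)² + (0.398)²] = M·0.16681.
So M = 0.9275 / 0.16681 = 5.5601 kg.

5.56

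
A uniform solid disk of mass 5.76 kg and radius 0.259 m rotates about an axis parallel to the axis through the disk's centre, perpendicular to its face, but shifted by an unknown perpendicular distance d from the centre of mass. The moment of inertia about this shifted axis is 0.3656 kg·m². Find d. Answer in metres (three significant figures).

0.173

About the centre-of-mass axis, I_cm = (1/2)MR² = (1/2)(5.76)(0.259)² = 0.19319 kg·m².
Parallel axis theorem: I = I_cm + Md², so Md² = 0.3656 − 0.19319 = 0.17241 kg·m².
d = √(0.17241 / 5.76) = 0.17301 m.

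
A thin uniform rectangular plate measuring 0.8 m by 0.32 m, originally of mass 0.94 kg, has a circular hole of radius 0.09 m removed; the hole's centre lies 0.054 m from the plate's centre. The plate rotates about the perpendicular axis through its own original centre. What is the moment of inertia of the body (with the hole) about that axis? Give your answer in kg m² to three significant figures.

0.0575

Unpierced body about its centre: I₀ = (1/12)M(a²+b²) = (1/12)(0.94)[(0.8)² + (0.32)²] = 0.058155 kg m².
The removed disk has mass m = M·πr²/(ab) = (0.94)·π(0.09)²/(0.8·0.32) = 0.093438 kg (same uniform areal density).
Its moment of inertia about the rotation axis (parallel-axis theorem): I_hole = (1/2)mr² + md² = (1/2)(0.093438)(0.09)² + (0.093438)(0.054)² = 0.00065089 kg m².
Treating the hole as negative mass, I = I₀ − I_hole = 0.058155 − 0.00065089 = 0.057504 kg m².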